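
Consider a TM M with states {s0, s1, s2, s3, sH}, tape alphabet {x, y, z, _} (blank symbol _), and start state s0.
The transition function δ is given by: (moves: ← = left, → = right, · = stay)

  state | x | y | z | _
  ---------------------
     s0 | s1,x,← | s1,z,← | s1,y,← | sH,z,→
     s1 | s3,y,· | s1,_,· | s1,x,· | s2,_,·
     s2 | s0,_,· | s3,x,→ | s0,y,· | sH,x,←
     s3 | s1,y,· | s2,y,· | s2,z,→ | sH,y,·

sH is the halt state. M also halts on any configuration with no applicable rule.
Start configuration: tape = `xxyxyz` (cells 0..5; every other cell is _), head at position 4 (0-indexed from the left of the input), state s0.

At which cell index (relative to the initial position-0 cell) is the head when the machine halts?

state=s0 head=4 tape=xxyx[y]z_   (s0,y)→(s1,z,←)
state=s1 head=3 tape=xxy[x]zz_   (s1,x)→(s3,y,·)
state=s3 head=3 tape=xxy[y]zz_   (s3,y)→(s2,y,·)
state=s2 head=3 tape=xxy[y]zz_   (s2,y)→(s3,x,→)
state=s3 head=4 tape=xxyx[z]z_   (s3,z)→(s2,z,→)
state=s2 head=5 tape=xxyxz[z]_   (s2,z)→(s0,y,·)
state=s0 head=5 tape=xxyxz[y]_   (s0,y)→(s1,z,←)
state=s1 head=4 tape=xxyx[z]z_   (s1,z)→(s1,x,·)
state=s1 head=4 tape=xxyx[x]z_   (s1,x)→(s3,y,·)
state=s3 head=4 tape=xxyx[y]z_   (s3,y)→(s2,y,·)
state=s2 head=4 tape=xxyx[y]z_   (s2,y)→(s3,x,→)
state=s3 head=5 tape=xxyxx[z]_   (s3,z)→(s2,z,→)
state=s2 head=6 tape=xxyxxz[_]   (s2,_)→(sH,x,←)
state=sH head=5 tape=xxyxx[z]x
At halt the head is at cell 5.

5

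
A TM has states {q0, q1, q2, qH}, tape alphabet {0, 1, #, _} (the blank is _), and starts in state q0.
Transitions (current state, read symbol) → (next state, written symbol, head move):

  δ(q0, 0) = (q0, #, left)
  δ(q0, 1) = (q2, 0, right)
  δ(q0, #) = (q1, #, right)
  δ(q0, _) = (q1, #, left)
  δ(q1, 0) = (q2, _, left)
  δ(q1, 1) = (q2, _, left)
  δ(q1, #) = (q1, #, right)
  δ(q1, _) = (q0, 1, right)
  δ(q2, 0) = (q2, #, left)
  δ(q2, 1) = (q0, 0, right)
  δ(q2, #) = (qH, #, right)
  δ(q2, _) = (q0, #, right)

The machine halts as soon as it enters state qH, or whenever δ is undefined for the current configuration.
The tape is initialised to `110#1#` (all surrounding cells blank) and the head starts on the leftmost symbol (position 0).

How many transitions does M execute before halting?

state=q0 head=0 tape=__[1]10#1#   (q0,1)→(q2,0,right)
state=q2 head=1 tape=__0[1]0#1#   (q2,1)→(q0,0,right)
state=q0 head=2 tape=__00[0]#1#   (q0,0)→(q0,#,left)
state=q0 head=1 tape=__0[0]##1#   (q0,0)→(q0,#,left)
state=q0 head=0 tape=__[0]###1#   (q0,0)→(q0,#,left)
state=q0 head=-1 tape=_[_]####1#   (q0,_)→(q1,#,left)
state=q1 head=-2 tape=[_]#####1#   (q1,_)→(q0,1,right)
state=q0 head=-1 tape=1[#]####1#   (q0,#)→(q1,#,right)
state=q1 head=0 tape=1#[#]###1#   (q1,#)→(q1,#,right)
state=q1 head=1 tape=1##[#]##1#   (q1,#)→(q1,#,right)
state=q1 head=2 tape=1###[#]#1#   (q1,#)→(q1,#,right)
state=q1 head=3 tape=1####[#]1#   (q1,#)→(q1,#,right)
state=q1 head=4 tape=1#####[1]#   (q1,1)→(q2,_,left)
state=q2 head=3 tape=1####[#]_#   (q2,#)→(qH,#,right)
state=qH head=4 tape=1#####[_]#
M halts after 14 transitions.

14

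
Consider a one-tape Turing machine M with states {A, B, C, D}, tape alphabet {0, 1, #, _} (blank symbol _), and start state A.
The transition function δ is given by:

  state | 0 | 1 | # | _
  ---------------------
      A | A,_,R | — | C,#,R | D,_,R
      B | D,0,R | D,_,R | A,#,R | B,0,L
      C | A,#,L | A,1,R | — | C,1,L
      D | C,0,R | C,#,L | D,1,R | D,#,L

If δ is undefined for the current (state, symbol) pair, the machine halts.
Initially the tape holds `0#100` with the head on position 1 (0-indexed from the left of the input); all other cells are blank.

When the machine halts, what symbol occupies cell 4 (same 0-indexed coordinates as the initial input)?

A | 0[#]100__   read # → write #, move R, go to C
C | 0#[1]00__   read 1 → write 1, move R, go to A
A | 0#1[0]0__   read 0 → write _, move R, go to A
A | 0#1_[0]__   read 0 → write _, move R, go to A
A | 0#1__[_]_   read _ → write _, move R, go to D
D | 0#1___[_]   read _ → write #, move L, go to D
D | 0#1__[_]#   read _ → write #, move L, go to D
D | 0#1_[_]##   read _ → write #, move L, go to D
D | 0#1[_]###   read _ → write #, move L, go to D
D | 0#[1]####   read 1 → write #, move L, go to C
C | 0[#]#####
Cell 4 holds # when M halts.

#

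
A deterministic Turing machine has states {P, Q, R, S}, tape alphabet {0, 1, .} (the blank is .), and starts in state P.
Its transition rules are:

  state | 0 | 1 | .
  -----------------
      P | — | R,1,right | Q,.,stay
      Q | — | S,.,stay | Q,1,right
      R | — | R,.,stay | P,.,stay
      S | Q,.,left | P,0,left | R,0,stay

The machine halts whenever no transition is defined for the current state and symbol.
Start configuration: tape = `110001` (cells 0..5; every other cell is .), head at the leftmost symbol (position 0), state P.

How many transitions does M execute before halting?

5

state=P head=0 tape=[1]10001   (P,1)→(R,1,right)
state=R head=1 tape=1[1]0001   (R,1)→(R,.,stay)
state=R head=1 tape=1[.]0001   (R,.)→(P,.,stay)
state=P head=1 tape=1[.]0001   (P,.)→(Q,.,stay)
state=Q head=1 tape=1[.]0001   (Q,.)→(Q,1,right)
state=Q head=2 tape=11[0]001
M halts after 5 transitions.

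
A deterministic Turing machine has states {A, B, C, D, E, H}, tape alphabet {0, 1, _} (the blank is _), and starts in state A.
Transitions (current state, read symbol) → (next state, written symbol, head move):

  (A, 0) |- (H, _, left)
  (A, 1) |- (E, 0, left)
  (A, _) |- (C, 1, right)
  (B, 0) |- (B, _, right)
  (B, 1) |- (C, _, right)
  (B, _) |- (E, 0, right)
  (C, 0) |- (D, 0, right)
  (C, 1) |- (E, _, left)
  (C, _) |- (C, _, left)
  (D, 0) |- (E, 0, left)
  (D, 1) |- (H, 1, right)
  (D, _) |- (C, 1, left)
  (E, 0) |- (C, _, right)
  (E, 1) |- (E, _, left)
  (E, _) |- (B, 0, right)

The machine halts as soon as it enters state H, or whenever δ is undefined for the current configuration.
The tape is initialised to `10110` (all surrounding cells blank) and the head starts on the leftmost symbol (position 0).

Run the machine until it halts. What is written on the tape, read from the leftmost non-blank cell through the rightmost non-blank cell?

0__001

state=A head=0 tape=_[1]0110_   (A,1)→(E,0,left)
state=E head=-1 tape=[_]00110_   (E,_)→(B,0,right)
state=B head=0 tape=0[0]0110_   (B,0)→(B,_,right)
state=B head=1 tape=0_[0]110_   (B,0)→(B,_,right)
state=B head=2 tape=0__[1]10_   (B,1)→(C,_,right)
state=C head=3 tape=0___[1]0_   (C,1)→(E,_,left)
state=E head=2 tape=0__[_]_0_   (E,_)→(B,0,right)
state=B head=3 tape=0__0[_]0_   (B,_)→(E,0,right)
state=E head=4 tape=0__00[0]_   (E,0)→(C,_,right)
state=C head=5 tape=0__00_[_]   (C,_)→(C,_,left)
state=C head=4 tape=0__00[_]_   (C,_)→(C,_,left)
state=C head=3 tape=0__0[0]__   (C,0)→(D,0,right)
state=D head=4 tape=0__00[_]_   (D,_)→(C,1,left)
state=C head=3 tape=0__0[0]1_   (C,0)→(D,0,right)
state=D head=4 tape=0__00[1]_   (D,1)→(H,1,right)
state=H head=5 tape=0__001[_]
The non-blank tape span at halt is 0__001.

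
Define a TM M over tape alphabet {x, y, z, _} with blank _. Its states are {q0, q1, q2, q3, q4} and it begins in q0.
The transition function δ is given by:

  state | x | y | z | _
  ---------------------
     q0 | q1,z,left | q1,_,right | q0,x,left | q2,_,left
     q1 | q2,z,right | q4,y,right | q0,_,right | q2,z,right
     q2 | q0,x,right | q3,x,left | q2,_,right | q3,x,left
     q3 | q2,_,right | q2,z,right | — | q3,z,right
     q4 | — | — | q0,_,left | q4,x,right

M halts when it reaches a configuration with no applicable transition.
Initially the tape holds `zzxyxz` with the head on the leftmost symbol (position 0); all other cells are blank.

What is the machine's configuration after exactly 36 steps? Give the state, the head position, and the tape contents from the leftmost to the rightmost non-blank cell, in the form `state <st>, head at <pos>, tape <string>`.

q0 | ___[z]zxyxz_   read z → write x, move left, go to q0
q0 | __[_]xzxyxz_   read _ → write _, move left, go to q2
q2 | _[_]_xzxyxz_   read _ → write x, move left, go to q3
q3 | [_]x_xzxyxz_   read _ → write z, move right, go to q3
q3 | z[x]_xzxyxz_   read x → write _, move right, go to q2
q2 | z_[_]xzxyxz_   read _ → write x, move left, go to q3
q3 | z[_]xxzxyxz_   read _ → write z, move right, go to q3
q3 | zz[x]xzxyxz_   read x → write _, move right, go to q2
q2 | zz_[x]zxyxz_   read x → write x, move right, go to q0
q0 | zz_x[z]xyxz_   read z → write x, move left, go to q0
q0 | zz_[x]xxyxz_   read x → write z, move left, go to q1
q1 | zz[_]zxxyxz_   read _ → write z, move right, go to q2
q2 | zzz[z]xxyxz_   read z → write _, move right, go to q2
q2 | zzz_[x]xyxz_   read x → write x, move right, go to q0
q0 | zzz_x[x]yxz_   read x → write z, move left, go to q1
q1 | zzz_[x]zyxz_   read x → write z, move right, go to q2
q2 | zzz_z[z]yxz_   read z → write _, move right, go to q2
q2 | zzz_z_[y]xz_   read y → write x, move left, go to q3
q3 | zzz_z[_]xxz_   read _ → write z, move right, go to q3
q3 | zzz_zz[x]xz_   read x → write _, move right, go to q2
q2 | zzz_zz_[x]z_   read x → write x, move right, go to q0
q0 | zzz_zz_x[z]_   read z → write x, move left, go to q0
q0 | zzz_zz_[x]x_   read x → write z, move left, go to q1
q1 | zzz_zz[_]zx_   read _ → write z, move right, go to q2
q2 | zzz_zzz[z]x_   read z → write _, move right, go to q2
q2 | zzz_zzz_[x]_   read x → write x, move right, go to q0
q0 | zzz_zzz_x[_]   read _ → write _, move left, go to q2
q2 | zzz_zzz_[x]_   read x → write x, move right, go to q0
q0 | zzz_zzz_x[_]   read _ → write _, move left, go to q2
q2 | zzz_zzz_[x]_   read x → write x, move right, go to q0
q0 | zzz_zzz_x[_]   read _ → write _, move left, go to q2
q2 | zzz_zzz_[x]_   read x → write x, move right, go to q0
q0 | zzz_zzz_x[_]   read _ → write _, move left, go to q2
q2 | zzz_zzz_[x]_   read x → write x, move right, go to q0
q0 | zzz_zzz_x[_]   read _ → write _, move left, go to q2
q2 | zzz_zzz_[x]_   read x → write x, move right, go to q0
q0 | zzz_zzz_x[_]
After 36 steps: state q0, head at 6, tape zzz_zzz_x.

state q0, head at 6, tape zzz_zzz_x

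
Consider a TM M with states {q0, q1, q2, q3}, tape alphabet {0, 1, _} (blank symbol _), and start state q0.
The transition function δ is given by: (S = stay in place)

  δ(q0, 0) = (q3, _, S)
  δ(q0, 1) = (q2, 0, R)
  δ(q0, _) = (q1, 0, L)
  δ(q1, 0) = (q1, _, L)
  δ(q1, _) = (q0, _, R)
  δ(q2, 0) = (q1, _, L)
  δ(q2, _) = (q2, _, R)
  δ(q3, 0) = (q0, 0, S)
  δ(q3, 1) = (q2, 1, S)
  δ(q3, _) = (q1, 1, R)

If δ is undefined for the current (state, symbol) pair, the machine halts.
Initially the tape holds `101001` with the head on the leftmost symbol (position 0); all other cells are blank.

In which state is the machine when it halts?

q1

q0 | _[1]01001   read 1 → write 0, move R, go to q2
q2 | _0[0]1001   read 0 → write _, move L, go to q1
q1 | _[0]_1001   read 0 → write _, move L, go to q1
q1 | [_]__1001   read _ → write _, move R, go to q0
q0 | _[_]_1001   read _ → write 0, move L, go to q1
q1 | [_]0_1001   read _ → write _, move R, go to q0
q0 | _[0]_1001   read 0 → write _, move S, go to q3
q3 | _[_]_1001   read _ → write 1, move R, go to q1
q1 | _1[_]1001   read _ → write _, move R, go to q0
q0 | _1_[1]001   read 1 → write 0, move R, go to q2
q2 | _1_0[0]01   read 0 → write _, move L, go to q1
q1 | _1_[0]_01   read 0 → write _, move L, go to q1
q1 | _1[_]__01   read _ → write _, move R, go to q0
q0 | _1_[_]_01   read _ → write 0, move L, go to q1
q1 | _1[_]0_01   read _ → write _, move R, go to q0
q0 | _1_[0]_01   read 0 → write _, move S, go to q3
q3 | _1_[_]_01   read _ → write 1, move R, go to q1
q1 | _1_1[_]01   read _ → write _, move R, go to q0
q0 | _1_1_[0]1   read 0 → write _, move S, go to q3
q3 | _1_1_[_]1   read _ → write 1, move R, go to q1
q1 | _1_1_1[1]
No transition is defined for (q1, 1); M halts in state q1.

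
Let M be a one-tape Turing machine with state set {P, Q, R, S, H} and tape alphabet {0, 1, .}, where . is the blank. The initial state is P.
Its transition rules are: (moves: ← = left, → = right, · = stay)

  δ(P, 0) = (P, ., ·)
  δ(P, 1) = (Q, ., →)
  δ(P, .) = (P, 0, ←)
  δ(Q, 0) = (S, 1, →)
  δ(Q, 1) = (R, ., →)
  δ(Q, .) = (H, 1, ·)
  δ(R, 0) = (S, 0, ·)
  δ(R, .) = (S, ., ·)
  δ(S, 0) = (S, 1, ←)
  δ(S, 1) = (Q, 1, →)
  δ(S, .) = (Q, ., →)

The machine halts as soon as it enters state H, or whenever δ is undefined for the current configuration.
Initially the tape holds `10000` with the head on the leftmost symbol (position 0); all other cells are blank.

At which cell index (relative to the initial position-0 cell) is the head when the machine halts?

state=P head=0 tape=[1]0000..   (P,1)→(Q,.,→)
state=Q head=1 tape=.[0]000..   (Q,0)→(S,1,→)
state=S head=2 tape=.1[0]00..   (S,0)→(S,1,←)
state=S head=1 tape=.[1]100..   (S,1)→(Q,1,→)
state=Q head=2 tape=.1[1]00..   (Q,1)→(R,.,→)
state=R head=3 tape=.1.[0]0..   (R,0)→(S,0,·)
state=S head=3 tape=.1.[0]0..   (S,0)→(S,1,←)
state=S head=2 tape=.1[.]10..   (S,.)→(Q,.,→)
state=Q head=3 tape=.1.[1]0..   (Q,1)→(R,.,→)
state=R head=4 tape=.1..[0]..   (R,0)→(S,0,·)
state=S head=4 tape=.1..[0]..   (S,0)→(S,1,←)
state=S head=3 tape=.1.[.]1..   (S,.)→(Q,.,→)
state=Q head=4 tape=.1..[1]..   (Q,1)→(R,.,→)
state=R head=5 tape=.1...[.].   (R,.)→(S,.,·)
state=S head=5 tape=.1...[.].   (S,.)→(Q,.,→)
state=Q head=6 tape=.1....[.]   (Q,.)→(H,1,·)
state=H head=6 tape=.1....[1]
At halt the head is at cell 6.

6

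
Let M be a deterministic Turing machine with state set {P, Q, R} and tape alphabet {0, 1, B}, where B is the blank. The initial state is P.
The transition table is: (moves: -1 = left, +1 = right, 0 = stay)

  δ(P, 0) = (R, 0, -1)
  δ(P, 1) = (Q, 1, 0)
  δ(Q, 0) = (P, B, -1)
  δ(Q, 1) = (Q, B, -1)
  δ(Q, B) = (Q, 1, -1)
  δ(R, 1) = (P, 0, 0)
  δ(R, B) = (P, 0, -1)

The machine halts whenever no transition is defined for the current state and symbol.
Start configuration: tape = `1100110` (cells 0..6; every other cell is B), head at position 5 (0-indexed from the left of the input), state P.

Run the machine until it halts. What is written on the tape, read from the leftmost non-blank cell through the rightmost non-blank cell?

P | BB11001[1]0   read 1 → write 1, move 0, go to Q
Q | BB11001[1]0   read 1 → write B, move -1, go to Q
Q | BB1100[1]B0   read 1 → write B, move -1, go to Q
Q | BB110[0]BB0   read 0 → write B, move -1, go to P
P | BB11[0]BBB0   read 0 → write 0, move -1, go to R
R | BB1[1]0BBB0   read 1 → write 0, move 0, go to P
P | BB1[0]0BBB0   read 0 → write 0, move -1, go to R
R | BB[1]00BBB0   read 1 → write 0, move 0, go to P
P | BB[0]00BBB0   read 0 → write 0, move -1, go to R
R | B[B]000BBB0   read B → write 0, move -1, go to P
P | [B]0000BBB0
The non-blank tape span at halt is 0000BBB0.

0000BBB0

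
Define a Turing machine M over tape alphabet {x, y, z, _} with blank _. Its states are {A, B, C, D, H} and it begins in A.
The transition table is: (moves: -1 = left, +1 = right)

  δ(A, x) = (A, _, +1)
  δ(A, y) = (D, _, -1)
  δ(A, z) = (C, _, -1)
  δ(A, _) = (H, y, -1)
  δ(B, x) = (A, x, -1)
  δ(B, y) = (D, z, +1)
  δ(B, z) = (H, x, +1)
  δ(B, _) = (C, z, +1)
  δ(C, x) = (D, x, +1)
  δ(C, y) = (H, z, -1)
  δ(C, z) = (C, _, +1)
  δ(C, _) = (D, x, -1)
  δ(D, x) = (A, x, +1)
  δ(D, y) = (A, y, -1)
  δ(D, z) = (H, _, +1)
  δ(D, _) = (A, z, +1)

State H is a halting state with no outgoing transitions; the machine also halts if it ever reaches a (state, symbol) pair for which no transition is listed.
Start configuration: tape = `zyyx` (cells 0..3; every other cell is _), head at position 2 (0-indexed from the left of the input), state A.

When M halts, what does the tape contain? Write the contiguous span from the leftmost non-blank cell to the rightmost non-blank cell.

z_yy_x

state=A head=2 tape=__zy[y]x   (A,y)→(D,_,-1)
state=D head=1 tape=__z[y]_x   (D,y)→(A,y,-1)
state=A head=0 tape=__[z]y_x   (A,z)→(C,_,-1)
state=C head=-1 tape=_[_]_y_x   (C,_)→(D,x,-1)
state=D head=-2 tape=[_]x_y_x   (D,_)→(A,z,+1)
state=A head=-1 tape=z[x]_y_x   (A,x)→(A,_,+1)
state=A head=0 tape=z_[_]y_x   (A,_)→(H,y,-1)
state=H head=-1 tape=z[_]yy_x
The non-blank tape span at halt is z_yy_x.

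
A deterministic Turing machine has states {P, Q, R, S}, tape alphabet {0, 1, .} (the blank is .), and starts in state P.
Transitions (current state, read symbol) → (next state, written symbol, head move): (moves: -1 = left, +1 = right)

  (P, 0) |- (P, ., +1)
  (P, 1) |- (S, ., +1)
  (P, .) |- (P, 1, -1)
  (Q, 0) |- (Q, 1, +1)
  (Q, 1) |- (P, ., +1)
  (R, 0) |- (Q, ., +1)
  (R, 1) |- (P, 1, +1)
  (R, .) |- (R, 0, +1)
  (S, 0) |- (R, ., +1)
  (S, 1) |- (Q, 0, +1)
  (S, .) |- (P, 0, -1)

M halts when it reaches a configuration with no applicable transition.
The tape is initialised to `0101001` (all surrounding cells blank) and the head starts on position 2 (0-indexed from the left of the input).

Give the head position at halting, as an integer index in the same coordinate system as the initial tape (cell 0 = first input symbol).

9

P | 01[0]1001...   read 0 → write ., move +1, go to P
P | 01.[1]001...   read 1 → write ., move +1, go to S
S | 01..[0]01...   read 0 → write ., move +1, go to R
R | 01...[0]1...   read 0 → write ., move +1, go to Q
Q | 01....[1]...   read 1 → write ., move +1, go to P
P | 01.....[.]..   read . → write 1, move -1, go to P
P | 01....[.]1..   read . → write 1, move -1, go to P
P | 01...[.]11..   read . → write 1, move -1, go to P
P | 01..[.]111..   read . → write 1, move -1, go to P
P | 01.[.]1111..   read . → write 1, move -1, go to P
P | 01[.]11111..   read . → write 1, move -1, go to P
P | 0[1]111111..   read 1 → write ., move +1, go to S
S | 0.[1]11111..   read 1 → write 0, move +1, go to Q
Q | 0.0[1]1111..   read 1 → write ., move +1, go to P
P | 0.0.[1]111..   read 1 → write ., move +1, go to S
S | 0.0..[1]11..   read 1 → write 0, move +1, go to Q
Q | 0.0..0[1]1..   read 1 → write ., move +1, go to P
P | 0.0..0.[1]..   read 1 → write ., move +1, go to S
S | 0.0..0..[.].   read . → write 0, move -1, go to P
P | 0.0..0.[.]0.   read . → write 1, move -1, go to P
P | 0.0..0[.]10.   read . → write 1, move -1, go to P
P | 0.0..[0]110.   read 0 → write ., move +1, go to P
P | 0.0...[1]10.   read 1 → write ., move +1, go to S
S | 0.0....[1]0.   read 1 → write 0, move +1, go to Q
Q | 0.0....0[0].   read 0 → write 1, move +1, go to Q
Q | 0.0....01[.]
At halt the head is at cell 9.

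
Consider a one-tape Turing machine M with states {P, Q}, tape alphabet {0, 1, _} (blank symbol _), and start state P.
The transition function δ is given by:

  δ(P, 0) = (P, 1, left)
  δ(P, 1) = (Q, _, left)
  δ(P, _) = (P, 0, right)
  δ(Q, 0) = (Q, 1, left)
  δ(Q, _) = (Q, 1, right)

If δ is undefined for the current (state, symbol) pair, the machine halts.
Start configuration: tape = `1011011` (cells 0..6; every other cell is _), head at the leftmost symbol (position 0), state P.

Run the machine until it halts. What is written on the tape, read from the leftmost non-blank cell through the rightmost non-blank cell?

P | _[1]011011   read 1 → write _, move left, go to Q
Q | [_]_011011   read _ → write 1, move right, go to Q
Q | 1[_]011011   read _ → write 1, move right, go to Q
Q | 11[0]11011   read 0 → write 1, move left, go to Q
Q | 1[1]111011
The non-blank tape span at halt is 11111011.

11111011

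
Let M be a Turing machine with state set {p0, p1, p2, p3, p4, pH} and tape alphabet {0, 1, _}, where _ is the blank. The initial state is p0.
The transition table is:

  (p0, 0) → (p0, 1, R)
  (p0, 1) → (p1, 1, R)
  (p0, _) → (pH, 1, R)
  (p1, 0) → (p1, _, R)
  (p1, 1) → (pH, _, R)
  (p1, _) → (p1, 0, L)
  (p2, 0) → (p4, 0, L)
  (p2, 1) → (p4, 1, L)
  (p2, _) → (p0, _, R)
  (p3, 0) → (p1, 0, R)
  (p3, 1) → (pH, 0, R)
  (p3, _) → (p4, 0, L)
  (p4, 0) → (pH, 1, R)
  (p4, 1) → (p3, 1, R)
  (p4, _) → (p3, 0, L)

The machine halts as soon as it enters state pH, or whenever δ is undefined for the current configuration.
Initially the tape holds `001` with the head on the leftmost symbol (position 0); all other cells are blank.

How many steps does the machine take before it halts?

state=p0 head=0 tape=[0]01_   (p0,0)→(p0,1,R)
state=p0 head=1 tape=1[0]1_   (p0,0)→(p0,1,R)
state=p0 head=2 tape=11[1]_   (p0,1)→(p1,1,R)
state=p1 head=3 tape=111[_]   (p1,_)→(p1,0,L)
state=p1 head=2 tape=11[1]0   (p1,1)→(pH,_,R)
state=pH head=3 tape=11_[0]
M halts after 5 transitions.

5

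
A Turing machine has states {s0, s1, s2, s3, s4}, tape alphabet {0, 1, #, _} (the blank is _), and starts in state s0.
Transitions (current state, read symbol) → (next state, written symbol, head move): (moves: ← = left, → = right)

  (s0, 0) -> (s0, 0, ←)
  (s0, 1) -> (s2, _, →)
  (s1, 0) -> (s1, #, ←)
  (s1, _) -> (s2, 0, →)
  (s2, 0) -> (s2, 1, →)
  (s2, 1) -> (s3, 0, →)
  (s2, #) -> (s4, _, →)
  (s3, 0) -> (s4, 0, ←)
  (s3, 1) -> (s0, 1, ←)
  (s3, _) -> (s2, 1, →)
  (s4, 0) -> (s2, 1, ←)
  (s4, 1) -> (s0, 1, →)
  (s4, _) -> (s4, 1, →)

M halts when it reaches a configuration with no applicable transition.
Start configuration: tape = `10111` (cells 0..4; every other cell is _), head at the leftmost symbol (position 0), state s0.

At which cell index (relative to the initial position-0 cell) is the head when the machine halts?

6

state=s0 head=0 tape=[1]0111__   (s0,1)→(s2,_,→)
state=s2 head=1 tape=_[0]111__   (s2,0)→(s2,1,→)
state=s2 head=2 tape=_1[1]11__   (s2,1)→(s3,0,→)
state=s3 head=3 tape=_10[1]1__   (s3,1)→(s0,1,←)
state=s0 head=2 tape=_1[0]11__   (s0,0)→(s0,0,←)
state=s0 head=1 tape=_[1]011__   (s0,1)→(s2,_,→)
state=s2 head=2 tape=__[0]11__   (s2,0)→(s2,1,→)
state=s2 head=3 tape=__1[1]1__   (s2,1)→(s3,0,→)
state=s3 head=4 tape=__10[1]__   (s3,1)→(s0,1,←)
state=s0 head=3 tape=__1[0]1__   (s0,0)→(s0,0,←)
state=s0 head=2 tape=__[1]01__   (s0,1)→(s2,_,→)
state=s2 head=3 tape=___[0]1__   (s2,0)→(s2,1,→)
state=s2 head=4 tape=___1[1]__   (s2,1)→(s3,0,→)
state=s3 head=5 tape=___10[_]_   (s3,_)→(s2,1,→)
state=s2 head=6 tape=___101[_]
At halt the head is at cell 6.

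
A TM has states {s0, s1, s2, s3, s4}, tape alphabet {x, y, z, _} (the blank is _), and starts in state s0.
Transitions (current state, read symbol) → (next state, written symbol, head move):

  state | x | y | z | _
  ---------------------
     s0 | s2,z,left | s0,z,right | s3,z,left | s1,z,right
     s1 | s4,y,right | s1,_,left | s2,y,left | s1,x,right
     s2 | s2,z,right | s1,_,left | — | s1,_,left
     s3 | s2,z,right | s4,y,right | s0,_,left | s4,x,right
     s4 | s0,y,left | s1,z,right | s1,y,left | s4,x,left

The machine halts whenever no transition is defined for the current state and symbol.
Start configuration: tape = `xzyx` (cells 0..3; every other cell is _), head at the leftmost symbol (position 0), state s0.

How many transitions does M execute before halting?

s0 | ____[x]zyx   read x → write z, move left, go to s2
s2 | ___[_]zzyx   read _ → write _, move left, go to s1
s1 | __[_]_zzyx   read _ → write x, move right, go to s1
s1 | __x[_]zzyx   read _ → write x, move right, go to s1
s1 | __xx[z]zyx   read z → write y, move left, go to s2
s2 | __x[x]yzyx   read x → write z, move right, go to s2
s2 | __xz[y]zyx   read y → write _, move left, go to s1
s1 | __x[z]_zyx   read z → write y, move left, go to s2
s2 | __[x]y_zyx   read x → write z, move right, go to s2
s2 | __z[y]_zyx   read y → write _, move left, go to s1
s1 | __[z]__zyx   read z → write y, move left, go to s2
s2 | _[_]y__zyx   read _ → write _, move left, go to s1
s1 | [_]_y__zyx   read _ → write x, move right, go to s1
s1 | x[_]y__zyx   read _ → write x, move right, go to s1
s1 | xx[y]__zyx   read y → write _, move left, go to s1
s1 | x[x]___zyx   read x → write y, move right, go to s4
s4 | xy[_]__zyx   read _ → write x, move left, go to s4
s4 | x[y]x__zyx   read y → write z, move right, go to s1
s1 | xz[x]__zyx   read x → write y, move right, go to s4
s4 | xzy[_]_zyx   read _ → write x, move left, go to s4
s4 | xz[y]x_zyx   read y → write z, move right, go to s1
s1 | xzz[x]_zyx   read x → write y, move right, go to s4
s4 | xzzy[_]zyx   read _ → write x, move left, go to s4
s4 | xzz[y]xzyx   read y → write z, move right, go to s1
s1 | xzzz[x]zyx   read x → write y, move right, go to s4
s4 | xzzzy[z]yx   read z → write y, move left, go to s1
s1 | xzzz[y]yyx   read y → write _, move left, go to s1
s1 | xzz[z]_yyx   read z → write y, move left, go to s2
s2 | xz[z]y_yyx
M halts after 28 transitions.

28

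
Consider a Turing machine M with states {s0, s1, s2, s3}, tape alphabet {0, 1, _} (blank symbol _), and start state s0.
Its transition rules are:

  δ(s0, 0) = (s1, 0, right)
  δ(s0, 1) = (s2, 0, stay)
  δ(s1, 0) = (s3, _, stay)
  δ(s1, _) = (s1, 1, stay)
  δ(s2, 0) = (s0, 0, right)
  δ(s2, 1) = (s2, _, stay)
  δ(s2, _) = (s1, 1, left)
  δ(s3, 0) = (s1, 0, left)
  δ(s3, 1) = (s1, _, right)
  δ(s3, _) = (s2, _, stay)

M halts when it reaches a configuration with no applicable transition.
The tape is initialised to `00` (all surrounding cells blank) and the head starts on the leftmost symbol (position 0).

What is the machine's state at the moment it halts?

s1

s0 | _[0]0   read 0 → write 0, move right, go to s1
s1 | _0[0]   read 0 → write _, move stay, go to s3
s3 | _0[_]   read _ → write _, move stay, go to s2
s2 | _0[_]   read _ → write 1, move left, go to s1
s1 | _[0]1   read 0 → write _, move stay, go to s3
s3 | _[_]1   read _ → write _, move stay, go to s2
s2 | _[_]1   read _ → write 1, move left, go to s1
s1 | [_]11   read _ → write 1, move stay, go to s1
s1 | [1]11
No transition is defined for (s1, 1); M halts in state s1.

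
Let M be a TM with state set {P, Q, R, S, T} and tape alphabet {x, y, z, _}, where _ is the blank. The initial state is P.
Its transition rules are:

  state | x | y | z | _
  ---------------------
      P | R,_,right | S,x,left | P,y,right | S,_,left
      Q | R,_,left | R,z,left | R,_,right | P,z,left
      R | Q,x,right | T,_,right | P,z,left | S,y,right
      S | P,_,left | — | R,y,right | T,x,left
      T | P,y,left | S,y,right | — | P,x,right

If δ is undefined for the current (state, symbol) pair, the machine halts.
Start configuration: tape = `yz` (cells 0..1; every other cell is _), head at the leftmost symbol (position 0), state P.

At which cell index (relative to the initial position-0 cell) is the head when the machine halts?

-5

state=P head=0 tape=________[y]z__   (P,y)→(S,x,left)
state=S head=-1 tape=_______[_]xz__   (S,_)→(T,x,left)
state=T head=-2 tape=______[_]xxz__   (T,_)→(P,x,right)
state=P head=-1 tape=______x[x]xz__   (P,x)→(R,_,right)
state=R head=0 tape=______x_[x]z__   (R,x)→(Q,x,right)
state=Q head=1 tape=______x_x[z]__   (Q,z)→(R,_,right)
state=R head=2 tape=______x_x_[_]_   (R,_)→(S,y,right)
state=S head=3 tape=______x_x_y[_]   (S,_)→(T,x,left)
state=T head=2 tape=______x_x_[y]x   (T,y)→(S,y,right)
state=S head=3 tape=______x_x_y[x]   (S,x)→(P,_,left)
state=P head=2 tape=______x_x_[y]_   (P,y)→(S,x,left)
state=S head=1 tape=______x_x[_]x_   (S,_)→(T,x,left)
state=T head=0 tape=______x_[x]xx_   (T,x)→(P,y,left)
state=P head=-1 tape=______x[_]yxx_   (P,_)→(S,_,left)
state=S head=-2 tape=______[x]_yxx_   (S,x)→(P,_,left)
state=P head=-3 tape=_____[_]__yxx_   (P,_)→(S,_,left)
state=S head=-4 tape=____[_]___yxx_   (S,_)→(T,x,left)
state=T head=-5 tape=___[_]x___yxx_   (T,_)→(P,x,right)
state=P head=-4 tape=___x[x]___yxx_   (P,x)→(R,_,right)
state=R head=-3 tape=___x_[_]__yxx_   (R,_)→(S,y,right)
state=S head=-2 tape=___x_y[_]_yxx_   (S,_)→(T,x,left)
state=T head=-3 tape=___x_[y]x_yxx_   (T,y)→(S,y,right)
state=S head=-2 tape=___x_y[x]_yxx_   (S,x)→(P,_,left)
state=P head=-3 tape=___x_[y]__yxx_   (P,y)→(S,x,left)
state=S head=-4 tape=___x[_]x__yxx_   (S,_)→(T,x,left)
state=T head=-5 tape=___[x]xx__yxx_   (T,x)→(P,y,left)
state=P head=-6 tape=__[_]yxx__yxx_   (P,_)→(S,_,left)
state=S head=-7 tape=_[_]_yxx__yxx_   (S,_)→(T,x,left)
state=T head=-8 tape=[_]x_yxx__yxx_   (T,_)→(P,x,right)
state=P head=-7 tape=x[x]_yxx__yxx_   (P,x)→(R,_,right)
state=R head=-6 tape=x_[_]yxx__yxx_   (R,_)→(S,y,right)
state=S head=-5 tape=x_y[y]xx__yxx_
At halt the head is at cell -5.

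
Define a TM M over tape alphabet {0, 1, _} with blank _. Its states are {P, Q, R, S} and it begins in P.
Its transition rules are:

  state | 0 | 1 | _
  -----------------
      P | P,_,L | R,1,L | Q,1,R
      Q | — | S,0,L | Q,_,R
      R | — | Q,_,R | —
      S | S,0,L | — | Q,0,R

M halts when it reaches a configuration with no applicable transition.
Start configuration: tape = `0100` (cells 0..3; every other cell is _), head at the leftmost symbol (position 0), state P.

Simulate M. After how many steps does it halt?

5

P | _[0]100   read 0 → write _, move L, go to P
P | [_]_100   read _ → write 1, move R, go to Q
Q | 1[_]100   read _ → write _, move R, go to Q
Q | 1_[1]00   read 1 → write 0, move L, go to S
S | 1[_]000   read _ → write 0, move R, go to Q
Q | 10[0]00
M halts after 5 transitions.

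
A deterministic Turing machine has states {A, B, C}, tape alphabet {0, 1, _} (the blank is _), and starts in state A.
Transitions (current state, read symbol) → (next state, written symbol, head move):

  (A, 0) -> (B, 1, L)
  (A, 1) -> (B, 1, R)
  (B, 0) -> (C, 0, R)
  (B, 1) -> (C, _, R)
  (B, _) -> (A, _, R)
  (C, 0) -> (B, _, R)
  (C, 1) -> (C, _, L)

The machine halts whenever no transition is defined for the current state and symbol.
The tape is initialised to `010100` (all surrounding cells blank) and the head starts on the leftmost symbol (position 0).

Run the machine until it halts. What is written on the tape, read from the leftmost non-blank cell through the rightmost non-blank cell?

1____0

state=A head=0 tape=_[0]10100_   (A,0)→(B,1,L)
state=B head=-1 tape=[_]110100_   (B,_)→(A,_,R)
state=A head=0 tape=_[1]10100_   (A,1)→(B,1,R)
state=B head=1 tape=_1[1]0100_   (B,1)→(C,_,R)
state=C head=2 tape=_1_[0]100_   (C,0)→(B,_,R)
state=B head=3 tape=_1__[1]00_   (B,1)→(C,_,R)
state=C head=4 tape=_1___[0]0_   (C,0)→(B,_,R)
state=B head=5 tape=_1____[0]_   (B,0)→(C,0,R)
state=C head=6 tape=_1____0[_]
The non-blank tape span at halt is 1____0.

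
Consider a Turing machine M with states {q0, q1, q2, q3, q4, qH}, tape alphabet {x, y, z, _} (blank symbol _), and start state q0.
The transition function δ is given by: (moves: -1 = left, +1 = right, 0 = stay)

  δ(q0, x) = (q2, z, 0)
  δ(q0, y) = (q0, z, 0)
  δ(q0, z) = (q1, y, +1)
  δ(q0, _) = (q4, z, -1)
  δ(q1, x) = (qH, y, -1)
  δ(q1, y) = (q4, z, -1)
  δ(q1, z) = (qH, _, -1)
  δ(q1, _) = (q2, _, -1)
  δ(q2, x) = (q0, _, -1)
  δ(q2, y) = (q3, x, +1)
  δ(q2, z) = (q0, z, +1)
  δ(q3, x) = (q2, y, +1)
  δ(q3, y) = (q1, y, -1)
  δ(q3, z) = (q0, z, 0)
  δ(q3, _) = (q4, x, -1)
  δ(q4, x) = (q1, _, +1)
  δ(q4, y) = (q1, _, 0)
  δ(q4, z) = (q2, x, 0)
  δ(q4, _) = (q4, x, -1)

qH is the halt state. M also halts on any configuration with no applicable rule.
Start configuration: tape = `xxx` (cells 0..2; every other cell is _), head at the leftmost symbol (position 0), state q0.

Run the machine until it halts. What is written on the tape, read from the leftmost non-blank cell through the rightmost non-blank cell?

q0 | [x]xx_   read x → write z, move 0, go to q2
q2 | [z]xx_   read z → write z, move +1, go to q0
q0 | z[x]x_   read x → write z, move 0, go to q2
q2 | z[z]x_   read z → write z, move +1, go to q0
q0 | zz[x]_   read x → write z, move 0, go to q2
q2 | zz[z]_   read z → write z, move +1, go to q0
q0 | zzz[_]   read _ → write z, move -1, go to q4
q4 | zz[z]z   read z → write x, move 0, go to q2
q2 | zz[x]z   read x → write _, move -1, go to q0
q0 | z[z]_z   read z → write y, move +1, go to q1
q1 | zy[_]z   read _ → write _, move -1, go to q2
q2 | z[y]_z   read y → write x, move +1, go to q3
q3 | zx[_]z   read _ → write x, move -1, go to q4
q4 | z[x]xz   read x → write _, move +1, go to q1
q1 | z_[x]z   read x → write y, move -1, go to qH
qH | z[_]yz
The non-blank tape span at halt is z_yz.

z_yz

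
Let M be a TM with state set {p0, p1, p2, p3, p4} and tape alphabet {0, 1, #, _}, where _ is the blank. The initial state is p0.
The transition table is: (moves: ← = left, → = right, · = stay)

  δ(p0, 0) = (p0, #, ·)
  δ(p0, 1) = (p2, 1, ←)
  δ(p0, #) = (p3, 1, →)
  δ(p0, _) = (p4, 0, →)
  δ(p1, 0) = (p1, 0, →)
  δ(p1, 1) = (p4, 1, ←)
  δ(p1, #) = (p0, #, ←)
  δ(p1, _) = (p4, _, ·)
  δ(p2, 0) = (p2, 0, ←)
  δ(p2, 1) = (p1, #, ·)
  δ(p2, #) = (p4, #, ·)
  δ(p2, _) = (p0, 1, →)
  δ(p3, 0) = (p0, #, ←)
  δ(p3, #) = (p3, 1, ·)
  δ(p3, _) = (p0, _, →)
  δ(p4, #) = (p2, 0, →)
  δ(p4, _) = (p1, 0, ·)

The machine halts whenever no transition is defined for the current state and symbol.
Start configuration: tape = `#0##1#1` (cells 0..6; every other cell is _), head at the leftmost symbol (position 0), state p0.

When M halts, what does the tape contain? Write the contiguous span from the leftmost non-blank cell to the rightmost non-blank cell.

011###1#1

state=p0 head=0 tape=__[#]0##1#1   (p0,#)→(p3,1,→)
state=p3 head=1 tape=__1[0]##1#1   (p3,0)→(p0,#,←)
state=p0 head=0 tape=__[1]###1#1   (p0,1)→(p2,1,←)
state=p2 head=-1 tape=_[_]1###1#1   (p2,_)→(p0,1,→)
state=p0 head=0 tape=_1[1]###1#1   (p0,1)→(p2,1,←)
state=p2 head=-1 tape=_[1]1###1#1   (p2,1)→(p1,#,·)
state=p1 head=-1 tape=_[#]1###1#1   (p1,#)→(p0,#,←)
state=p0 head=-2 tape=[_]#1###1#1   (p0,_)→(p4,0,→)
state=p4 head=-1 tape=0[#]1###1#1   (p4,#)→(p2,0,→)
state=p2 head=0 tape=00[1]###1#1   (p2,1)→(p1,#,·)
state=p1 head=0 tape=00[#]###1#1   (p1,#)→(p0,#,←)
state=p0 head=-1 tape=0[0]####1#1   (p0,0)→(p0,#,·)
state=p0 head=-1 tape=0[#]####1#1   (p0,#)→(p3,1,→)
state=p3 head=0 tape=01[#]###1#1   (p3,#)→(p3,1,·)
state=p3 head=0 tape=01[1]###1#1
The non-blank tape span at halt is 011###1#1.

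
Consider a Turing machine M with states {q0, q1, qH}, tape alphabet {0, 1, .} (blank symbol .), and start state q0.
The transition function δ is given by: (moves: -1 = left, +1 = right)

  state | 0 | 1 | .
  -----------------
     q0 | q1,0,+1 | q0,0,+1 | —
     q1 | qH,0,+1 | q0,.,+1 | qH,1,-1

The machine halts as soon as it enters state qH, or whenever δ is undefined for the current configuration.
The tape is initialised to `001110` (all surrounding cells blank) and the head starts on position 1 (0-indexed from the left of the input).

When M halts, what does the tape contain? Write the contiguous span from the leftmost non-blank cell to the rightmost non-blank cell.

00.0001

q0 | 0[0]1110.   read 0 → write 0, move +1, go to q1
q1 | 00[1]110.   read 1 → write ., move +1, go to q0
q0 | 00.[1]10.   read 1 → write 0, move +1, go to q0
q0 | 00.0[1]0.   read 1 → write 0, move +1, go to q0
q0 | 00.00[0].   read 0 → write 0, move +1, go to q1
q1 | 00.000[.]   read . → write 1, move -1, go to qH
qH | 00.00[0]1
The non-blank tape span at halt is 00.0001.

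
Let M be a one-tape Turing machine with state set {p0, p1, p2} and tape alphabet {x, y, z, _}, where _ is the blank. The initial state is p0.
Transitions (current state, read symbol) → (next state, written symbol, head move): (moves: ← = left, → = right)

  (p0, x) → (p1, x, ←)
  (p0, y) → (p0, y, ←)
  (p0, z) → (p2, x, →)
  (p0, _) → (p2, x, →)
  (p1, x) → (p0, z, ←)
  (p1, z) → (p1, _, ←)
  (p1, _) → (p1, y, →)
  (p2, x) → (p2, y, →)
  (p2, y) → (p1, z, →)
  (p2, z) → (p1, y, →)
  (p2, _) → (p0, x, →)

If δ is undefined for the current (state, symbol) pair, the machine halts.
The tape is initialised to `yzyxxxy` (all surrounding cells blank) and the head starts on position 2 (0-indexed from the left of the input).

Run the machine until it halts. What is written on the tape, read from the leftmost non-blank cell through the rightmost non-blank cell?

xyyyyyyzyzxy

p0 | _____yz[y]xxxy   read y → write y, move ←, go to p0
p0 | _____y[z]yxxxy   read z → write x, move →, go to p2
p2 | _____yx[y]xxxy   read y → write z, move →, go to p1
p1 | _____yxz[x]xxy   read x → write z, move ←, go to p0
p0 | _____yx[z]zxxy   read z → write x, move →, go to p2
p2 | _____yxx[z]xxy   read z → write y, move →, go to p1
p1 | _____yxxy[x]xy   read x → write z, move ←, go to p0
p0 | _____yxx[y]zxy   read y → write y, move ←, go to p0
p0 | _____yx[x]yzxy   read x → write x, move ←, go to p1
p1 | _____y[x]xyzxy   read x → write z, move ←, go to p0
p0 | _____[y]zxyzxy   read y → write y, move ←, go to p0
p0 | ____[_]yzxyzxy   read _ → write x, move →, go to p2
p2 | ____x[y]zxyzxy   read y → write z, move →, go to p1
p1 | ____xz[z]xyzxy   read z → write _, move ←, go to p1
p1 | ____x[z]_xyzxy   read z → write _, move ←, go to p1
p1 | ____[x]__xyzxy   read x → write z, move ←, go to p0
p0 | ___[_]z__xyzxy   read _ → write x, move →, go to p2
p2 | ___x[z]__xyzxy   read z → write y, move →, go to p1
p1 | ___xy[_]_xyzxy   read _ → write y, move →, go to p1
p1 | ___xyy[_]xyzxy   read _ → write y, move →, go to p1
p1 | ___xyyy[x]yzxy   read x → write z, move ←, go to p0
p0 | ___xyy[y]zyzxy   read y → write y, move ←, go to p0
p0 | ___xy[y]yzyzxy   read y → write y, move ←, go to p0
p0 | ___x[y]yyzyzxy   read y → write y, move ←, go to p0
p0 | ___[x]yyyzyzxy   read x → write x, move ←, go to p1
p1 | __[_]xyyyzyzxy   read _ → write y, move →, go to p1
p1 | __y[x]yyyzyzxy   read x → write z, move ←, go to p0
p0 | __[y]zyyyzyzxy   read y → write y, move ←, go to p0
p0 | _[_]yzyyyzyzxy   read _ → write x, move →, go to p2
p2 | _x[y]zyyyzyzxy   read y → write z, move →, go to p1
p1 | _xz[z]yyyzyzxy   read z → write _, move ←, go to p1
p1 | _x[z]_yyyzyzxy   read z → write _, move ←, go to p1
p1 | _[x]__yyyzyzxy   read x → write z, move ←, go to p0
p0 | [_]z__yyyzyzxy   read _ → write x, move →, go to p2
p2 | x[z]__yyyzyzxy   read z → write y, move →, go to p1
p1 | xy[_]_yyyzyzxy   read _ → write y, move →, go to p1
p1 | xyy[_]yyyzyzxy   read _ → write y, move →, go to p1
p1 | xyyy[y]yyzyzxy
The non-blank tape span at halt is xyyyyyyzyzxy.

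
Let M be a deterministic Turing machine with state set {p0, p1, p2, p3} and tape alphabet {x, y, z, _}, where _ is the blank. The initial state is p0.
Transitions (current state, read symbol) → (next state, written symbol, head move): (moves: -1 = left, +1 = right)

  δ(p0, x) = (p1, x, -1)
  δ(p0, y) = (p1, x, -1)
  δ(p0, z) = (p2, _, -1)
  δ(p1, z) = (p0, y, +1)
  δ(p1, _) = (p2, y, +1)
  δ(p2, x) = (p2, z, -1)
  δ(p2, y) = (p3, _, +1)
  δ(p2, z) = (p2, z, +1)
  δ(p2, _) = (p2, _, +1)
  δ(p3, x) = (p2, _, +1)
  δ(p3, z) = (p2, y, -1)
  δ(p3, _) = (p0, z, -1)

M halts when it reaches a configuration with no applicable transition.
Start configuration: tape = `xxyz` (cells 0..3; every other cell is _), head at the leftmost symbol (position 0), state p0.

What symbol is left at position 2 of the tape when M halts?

p0 | _[x]xyz_   read x → write x, move -1, go to p1
p1 | [_]xxyz_   read _ → write y, move +1, go to p2
p2 | y[x]xyz_   read x → write z, move -1, go to p2
p2 | [y]zxyz_   read y → write _, move +1, go to p3
p3 | _[z]xyz_   read z → write y, move -1, go to p2
p2 | [_]yxyz_   read _ → write _, move +1, go to p2
p2 | _[y]xyz_   read y → write _, move +1, go to p3
p3 | __[x]yz_   read x → write _, move +1, go to p2
p2 | ___[y]z_   read y → write _, move +1, go to p3
p3 | ____[z]_   read z → write y, move -1, go to p2
p2 | ___[_]y_   read _ → write _, move +1, go to p2
p2 | ____[y]_   read y → write _, move +1, go to p3
p3 | _____[_]   read _ → write z, move -1, go to p0
p0 | ____[_]z
Cell 2 holds _ when M halts.

_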